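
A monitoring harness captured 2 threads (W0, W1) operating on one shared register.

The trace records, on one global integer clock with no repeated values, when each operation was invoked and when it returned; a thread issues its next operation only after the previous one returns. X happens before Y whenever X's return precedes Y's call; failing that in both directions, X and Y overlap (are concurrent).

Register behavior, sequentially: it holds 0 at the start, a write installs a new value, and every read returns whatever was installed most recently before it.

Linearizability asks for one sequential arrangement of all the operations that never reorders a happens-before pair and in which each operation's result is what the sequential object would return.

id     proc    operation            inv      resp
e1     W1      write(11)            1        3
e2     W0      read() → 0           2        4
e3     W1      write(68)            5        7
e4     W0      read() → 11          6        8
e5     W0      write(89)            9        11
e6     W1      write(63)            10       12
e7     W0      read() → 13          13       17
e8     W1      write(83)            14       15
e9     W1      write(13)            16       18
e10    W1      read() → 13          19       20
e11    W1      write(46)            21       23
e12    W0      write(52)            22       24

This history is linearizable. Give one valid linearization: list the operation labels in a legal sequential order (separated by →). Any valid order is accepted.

e2 → e1 → e4 → e3 → e5 → e6 → e8 → e9 → e7 → e10 → e11 → e12

after step 1 (e2 read() → 0): value 0
after step 2 (e1 write(11)): value 11
after step 3 (e4 read() → 11): value 11
after step 4 (e3 write(68)): value 68
after step 5 (e5 write(89)): value 89
after step 6 (e6 write(63)): value 63
after step 7 (e8 write(83)): value 83
after step 8 (e9 write(13)): value 13
after step 9 (e7 read() → 13): value 13
after step 10 (e10 read() → 13): value 13
after step 11 (e11 write(46)): value 46
after step 12 (e12 write(52)): value 52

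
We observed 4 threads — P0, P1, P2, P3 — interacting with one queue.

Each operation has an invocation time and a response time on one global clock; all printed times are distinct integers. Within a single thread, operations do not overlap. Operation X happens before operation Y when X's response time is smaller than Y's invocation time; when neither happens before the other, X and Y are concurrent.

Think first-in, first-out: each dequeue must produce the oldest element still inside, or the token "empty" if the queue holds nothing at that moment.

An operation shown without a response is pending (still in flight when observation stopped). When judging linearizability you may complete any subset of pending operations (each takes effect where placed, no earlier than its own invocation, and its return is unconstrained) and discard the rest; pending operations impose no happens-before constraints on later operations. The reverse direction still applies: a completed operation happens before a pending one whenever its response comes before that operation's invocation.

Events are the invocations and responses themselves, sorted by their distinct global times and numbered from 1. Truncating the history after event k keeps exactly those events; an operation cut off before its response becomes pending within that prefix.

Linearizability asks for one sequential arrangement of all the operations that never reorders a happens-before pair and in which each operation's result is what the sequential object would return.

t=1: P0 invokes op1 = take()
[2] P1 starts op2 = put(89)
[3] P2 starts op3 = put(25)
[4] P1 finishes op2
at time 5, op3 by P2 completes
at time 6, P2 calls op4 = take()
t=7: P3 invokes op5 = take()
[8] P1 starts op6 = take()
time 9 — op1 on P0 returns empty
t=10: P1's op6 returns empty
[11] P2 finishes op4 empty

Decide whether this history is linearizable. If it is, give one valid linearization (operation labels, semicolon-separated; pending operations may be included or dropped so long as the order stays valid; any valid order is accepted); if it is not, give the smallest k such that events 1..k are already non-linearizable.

the violation lands at event 11, op4's response at time 11: events 1..10 linearize, events 1..11 do not
5 completed operations, 20 real-time-consistent orders — every queue replay fails
every completion of the 1 pending operation (op5) was checked; none linearizes
e.g. op1, op2, op3, op4, op6 (pending dropped): illegal at step 4, since op4 take() → empty cannot apply there
e.g. op1, op2, op3, op6, op4 (pending dropped): illegal at step 4, since op6 take() → empty cannot apply there

not linearizable — minimal violating prefix: 11 events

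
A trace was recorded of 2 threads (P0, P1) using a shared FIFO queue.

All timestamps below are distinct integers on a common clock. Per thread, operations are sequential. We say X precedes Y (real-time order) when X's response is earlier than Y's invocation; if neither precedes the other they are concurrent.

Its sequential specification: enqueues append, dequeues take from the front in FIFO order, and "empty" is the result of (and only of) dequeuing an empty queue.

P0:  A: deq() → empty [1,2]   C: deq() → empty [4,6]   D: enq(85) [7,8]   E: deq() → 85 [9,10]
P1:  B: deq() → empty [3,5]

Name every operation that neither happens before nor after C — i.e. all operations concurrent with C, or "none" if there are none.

B

C spans [4,6]: anything still running between times 4 and 6 counts as concurrent
A [1,2]: before
B [3,5]: concurrent
D [7,8]: after
E [9,10]: after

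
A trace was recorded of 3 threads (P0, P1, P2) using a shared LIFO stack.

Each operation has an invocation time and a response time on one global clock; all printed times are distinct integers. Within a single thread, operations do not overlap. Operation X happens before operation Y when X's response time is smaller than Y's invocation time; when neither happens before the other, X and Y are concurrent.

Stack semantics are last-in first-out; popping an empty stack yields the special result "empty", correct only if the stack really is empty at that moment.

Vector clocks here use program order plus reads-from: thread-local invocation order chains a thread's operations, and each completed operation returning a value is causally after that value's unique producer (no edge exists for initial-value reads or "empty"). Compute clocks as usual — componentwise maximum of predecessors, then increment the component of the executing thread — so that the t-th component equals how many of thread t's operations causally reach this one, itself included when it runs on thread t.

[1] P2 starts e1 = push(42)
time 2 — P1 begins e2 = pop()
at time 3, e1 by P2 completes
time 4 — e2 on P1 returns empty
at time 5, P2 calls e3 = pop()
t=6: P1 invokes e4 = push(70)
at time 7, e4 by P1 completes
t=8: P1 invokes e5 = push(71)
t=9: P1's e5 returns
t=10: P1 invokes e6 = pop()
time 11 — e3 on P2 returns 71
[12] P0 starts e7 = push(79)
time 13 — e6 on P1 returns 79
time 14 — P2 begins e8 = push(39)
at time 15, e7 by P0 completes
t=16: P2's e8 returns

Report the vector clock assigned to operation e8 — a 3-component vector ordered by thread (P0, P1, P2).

(0, 3, 3)

no predecessors for e1 (invoked 1): P2 increments from zero → (0, 0, 1)
no predecessors for e2 (invoked 2): P1 increments from zero → (0, 1, 0)
no predecessors for e7 (invoked 12): P0 increments from zero → (1, 0, 0)
invoked at 6, e4 merges VC(e2)=(0, 1, 0) and bumps P1's slot → (0, 2, 0)
invoked at 8, e5 merges VC(e4)=(0, 2, 0) and bumps P1's slot → (0, 3, 0)
invoked at 5, e3 merges VC(e1)=(0, 0, 1), VC(e5)=(0, 3, 0) and bumps P2's slot → (0, 3, 2)
invoked at 10, e6 merges VC(e5)=(0, 3, 0), VC(e7)=(1, 0, 0) and bumps P1's slot → (1, 4, 0)
invoked at 14, e8 merges VC(e3)=(0, 3, 2) and bumps P2's slot → (0, 3, 3)
target: VC(e8) = (0, 3, 3)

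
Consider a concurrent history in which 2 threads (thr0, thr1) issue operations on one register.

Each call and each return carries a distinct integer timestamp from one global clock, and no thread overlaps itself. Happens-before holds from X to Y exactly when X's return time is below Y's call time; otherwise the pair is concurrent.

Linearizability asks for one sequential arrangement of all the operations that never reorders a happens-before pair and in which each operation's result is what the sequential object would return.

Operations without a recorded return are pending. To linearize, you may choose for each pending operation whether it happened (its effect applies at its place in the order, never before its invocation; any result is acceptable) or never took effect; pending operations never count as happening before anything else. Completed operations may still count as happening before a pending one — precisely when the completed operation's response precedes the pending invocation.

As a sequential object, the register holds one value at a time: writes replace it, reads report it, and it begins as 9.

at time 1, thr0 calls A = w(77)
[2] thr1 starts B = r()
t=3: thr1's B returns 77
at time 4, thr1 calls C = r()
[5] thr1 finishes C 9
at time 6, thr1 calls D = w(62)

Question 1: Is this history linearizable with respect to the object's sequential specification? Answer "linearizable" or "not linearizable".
through event 4 a valid linearization exists; event 5 (C responding at time 5) ends that
exhaustive check: the 2 completed register ops admit one real-time order; illegal
including or dropping the 1 pending operation (A) in any combination fails
e.g. B, C (pending dropped): illegal at step 1, since B r() → 77 cannot apply there

not linearizable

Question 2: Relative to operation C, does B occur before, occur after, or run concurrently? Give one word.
B spans [2,3], C spans [4,5]
resp(B)=3 < inv(C)=4

before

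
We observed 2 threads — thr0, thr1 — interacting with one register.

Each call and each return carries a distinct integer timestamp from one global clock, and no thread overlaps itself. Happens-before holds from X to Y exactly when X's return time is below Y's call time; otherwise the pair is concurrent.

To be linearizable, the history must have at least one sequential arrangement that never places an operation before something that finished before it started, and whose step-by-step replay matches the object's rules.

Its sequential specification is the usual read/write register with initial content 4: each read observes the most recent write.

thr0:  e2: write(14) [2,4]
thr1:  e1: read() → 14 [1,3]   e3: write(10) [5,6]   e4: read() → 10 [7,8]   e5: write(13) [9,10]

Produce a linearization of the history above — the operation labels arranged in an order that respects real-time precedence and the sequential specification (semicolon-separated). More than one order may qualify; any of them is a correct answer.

1. e2 write(14), leaving value 14
2. e1 read() → 14, leaving value 14
3. e3 write(10), leaving value 10
4. e4 read() → 10, leaving value 10
5. e5 write(13), leaving value 13

e2; e1; e3; e4; e5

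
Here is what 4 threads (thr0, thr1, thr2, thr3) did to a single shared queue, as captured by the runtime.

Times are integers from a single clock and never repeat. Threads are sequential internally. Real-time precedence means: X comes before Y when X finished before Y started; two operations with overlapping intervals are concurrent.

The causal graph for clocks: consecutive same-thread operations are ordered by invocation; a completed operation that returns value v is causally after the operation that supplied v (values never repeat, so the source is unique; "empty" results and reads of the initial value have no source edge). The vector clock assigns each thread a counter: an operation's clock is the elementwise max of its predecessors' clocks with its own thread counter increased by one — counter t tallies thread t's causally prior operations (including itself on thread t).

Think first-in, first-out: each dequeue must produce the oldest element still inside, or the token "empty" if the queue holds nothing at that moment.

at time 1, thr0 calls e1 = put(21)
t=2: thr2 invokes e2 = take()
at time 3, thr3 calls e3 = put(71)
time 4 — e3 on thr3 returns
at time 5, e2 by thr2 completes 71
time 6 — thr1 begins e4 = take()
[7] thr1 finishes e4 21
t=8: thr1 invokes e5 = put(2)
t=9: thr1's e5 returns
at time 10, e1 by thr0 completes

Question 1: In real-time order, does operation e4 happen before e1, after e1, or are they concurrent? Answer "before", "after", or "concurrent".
e4 spans [6,7], e1 spans [1,10]
the intervals overlap in both directions

concurrent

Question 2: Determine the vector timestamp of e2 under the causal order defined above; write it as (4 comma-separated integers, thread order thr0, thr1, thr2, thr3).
VC(e3, invoked at 3): no causal predecessors; +1 on thr3 → (0, 0, 0, 1)
VC(e1, invoked at 1): no causal predecessors; +1 on thr0 → (1, 0, 0, 0)
e2 (invocation 2): componentwise max over VC(e3)=(0, 0, 0, 1), +1 at thr2, giving (0, 0, 1, 1)
e4 (invocation 6): componentwise max over VC(e1)=(1, 0, 0, 0), +1 at thr1, giving (1, 1, 0, 0)
e5 (invocation 8): componentwise max over VC(e4)=(1, 1, 0, 0), +1 at thr1, giving (1, 2, 0, 0)
target: VC(e2) = (0, 0, 1, 1)

(0, 0, 1, 1)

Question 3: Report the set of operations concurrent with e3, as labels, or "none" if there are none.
concurrent with e3 ([3,4]): every op whose interval crosses 3..4
e1 [1,10]: concurrent
e2 [2,5]: concurrent
e4 [6,7]: after
e5 [8,9]: after

e1, e2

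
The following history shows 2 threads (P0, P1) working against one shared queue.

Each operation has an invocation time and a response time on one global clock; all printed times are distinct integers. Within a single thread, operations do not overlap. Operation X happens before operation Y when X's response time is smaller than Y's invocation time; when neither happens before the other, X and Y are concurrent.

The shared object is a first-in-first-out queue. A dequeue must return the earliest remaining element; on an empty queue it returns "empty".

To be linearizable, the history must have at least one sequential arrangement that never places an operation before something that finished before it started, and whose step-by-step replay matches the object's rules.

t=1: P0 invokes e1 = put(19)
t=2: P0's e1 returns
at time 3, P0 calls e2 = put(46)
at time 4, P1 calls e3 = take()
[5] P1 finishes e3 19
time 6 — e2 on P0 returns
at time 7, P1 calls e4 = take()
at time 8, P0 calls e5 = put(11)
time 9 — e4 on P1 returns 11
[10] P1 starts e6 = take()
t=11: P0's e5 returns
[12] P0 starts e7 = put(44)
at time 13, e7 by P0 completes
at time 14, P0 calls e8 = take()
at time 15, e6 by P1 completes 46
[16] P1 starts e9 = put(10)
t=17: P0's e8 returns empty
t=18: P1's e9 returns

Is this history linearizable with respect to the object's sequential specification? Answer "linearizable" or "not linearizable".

not linearizable

through event 8 a valid linearization exists; event 9 (e4 responding at time 9) ends that
checked exhaustively: 2 real-time-consistent orders of 4 completed operations, zero legal queue replays
including or dropping the 1 pending operation (e5) in any combination fails
take e1, e2, e3, e4 (pending dropped): step 4 already fails, because e4 take() → 11 cannot occur there
take e1, e3, e2, e4 (pending dropped): step 4 already fails, because e4 take() → 11 cannot occur there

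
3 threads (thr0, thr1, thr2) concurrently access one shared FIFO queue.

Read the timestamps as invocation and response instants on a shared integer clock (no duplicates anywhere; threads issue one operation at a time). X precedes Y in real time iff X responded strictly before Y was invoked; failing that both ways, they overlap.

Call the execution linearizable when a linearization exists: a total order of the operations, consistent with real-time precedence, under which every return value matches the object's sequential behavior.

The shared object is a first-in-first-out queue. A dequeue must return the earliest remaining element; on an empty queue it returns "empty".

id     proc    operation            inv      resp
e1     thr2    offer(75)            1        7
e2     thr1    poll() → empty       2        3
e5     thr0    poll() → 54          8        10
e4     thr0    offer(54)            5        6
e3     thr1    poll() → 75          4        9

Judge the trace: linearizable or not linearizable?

linearizable

one valid linearization: e2, e1, e3, e4, e5
1. e2 poll() → empty, leaving queue <>
2. e1 offer(75), leaving queue <75>
3. e3 poll() → 75, leaving queue <>
4. e4 offer(54), leaving queue <54>
5. e5 poll() → 54, leaving queue <>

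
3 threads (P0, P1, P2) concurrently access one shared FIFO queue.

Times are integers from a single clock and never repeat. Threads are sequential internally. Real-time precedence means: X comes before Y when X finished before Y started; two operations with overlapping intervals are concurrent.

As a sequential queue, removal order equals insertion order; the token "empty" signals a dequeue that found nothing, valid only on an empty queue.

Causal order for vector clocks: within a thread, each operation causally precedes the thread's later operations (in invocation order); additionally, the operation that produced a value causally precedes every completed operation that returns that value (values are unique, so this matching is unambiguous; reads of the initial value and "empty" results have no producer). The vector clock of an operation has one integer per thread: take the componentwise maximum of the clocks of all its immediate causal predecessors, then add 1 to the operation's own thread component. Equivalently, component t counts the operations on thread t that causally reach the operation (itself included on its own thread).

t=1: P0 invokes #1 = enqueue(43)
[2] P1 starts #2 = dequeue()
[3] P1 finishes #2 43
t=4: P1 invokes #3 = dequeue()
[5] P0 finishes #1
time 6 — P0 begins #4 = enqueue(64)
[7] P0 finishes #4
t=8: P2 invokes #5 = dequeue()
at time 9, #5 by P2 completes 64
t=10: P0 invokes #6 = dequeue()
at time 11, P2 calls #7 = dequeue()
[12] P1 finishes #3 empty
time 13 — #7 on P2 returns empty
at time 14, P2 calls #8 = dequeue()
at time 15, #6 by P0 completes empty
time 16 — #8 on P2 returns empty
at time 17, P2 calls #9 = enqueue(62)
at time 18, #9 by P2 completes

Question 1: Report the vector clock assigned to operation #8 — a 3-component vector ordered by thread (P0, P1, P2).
Answer: (2, 0, 3)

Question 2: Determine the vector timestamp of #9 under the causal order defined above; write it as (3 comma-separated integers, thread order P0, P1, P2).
Answer: (2, 0, 4)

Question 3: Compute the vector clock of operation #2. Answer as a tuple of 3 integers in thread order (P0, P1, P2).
Answer: (1, 1, 0)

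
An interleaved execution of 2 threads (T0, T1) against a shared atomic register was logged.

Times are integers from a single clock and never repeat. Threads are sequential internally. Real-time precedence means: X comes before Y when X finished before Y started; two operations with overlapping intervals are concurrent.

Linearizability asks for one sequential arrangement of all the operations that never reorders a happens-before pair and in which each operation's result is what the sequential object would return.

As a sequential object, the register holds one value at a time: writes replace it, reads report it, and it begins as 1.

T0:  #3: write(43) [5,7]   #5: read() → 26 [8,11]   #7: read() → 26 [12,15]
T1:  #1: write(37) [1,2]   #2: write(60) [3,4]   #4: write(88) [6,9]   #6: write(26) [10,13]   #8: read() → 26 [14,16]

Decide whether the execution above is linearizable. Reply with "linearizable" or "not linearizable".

witness order: #1, #2, #3, #4, #6, #5, #7, #8
after step 1 (#1 write(37)): value 37
after step 2 (#2 write(60)): value 60
after step 3 (#3 write(43)): value 43
after step 4 (#4 write(88)): value 88
after step 5 (#6 write(26)): value 26
after step 6 (#5 read() → 26): value 26
after step 7 (#7 read() → 26): value 26
after step 8 (#8 read() → 26): value 26

linearizable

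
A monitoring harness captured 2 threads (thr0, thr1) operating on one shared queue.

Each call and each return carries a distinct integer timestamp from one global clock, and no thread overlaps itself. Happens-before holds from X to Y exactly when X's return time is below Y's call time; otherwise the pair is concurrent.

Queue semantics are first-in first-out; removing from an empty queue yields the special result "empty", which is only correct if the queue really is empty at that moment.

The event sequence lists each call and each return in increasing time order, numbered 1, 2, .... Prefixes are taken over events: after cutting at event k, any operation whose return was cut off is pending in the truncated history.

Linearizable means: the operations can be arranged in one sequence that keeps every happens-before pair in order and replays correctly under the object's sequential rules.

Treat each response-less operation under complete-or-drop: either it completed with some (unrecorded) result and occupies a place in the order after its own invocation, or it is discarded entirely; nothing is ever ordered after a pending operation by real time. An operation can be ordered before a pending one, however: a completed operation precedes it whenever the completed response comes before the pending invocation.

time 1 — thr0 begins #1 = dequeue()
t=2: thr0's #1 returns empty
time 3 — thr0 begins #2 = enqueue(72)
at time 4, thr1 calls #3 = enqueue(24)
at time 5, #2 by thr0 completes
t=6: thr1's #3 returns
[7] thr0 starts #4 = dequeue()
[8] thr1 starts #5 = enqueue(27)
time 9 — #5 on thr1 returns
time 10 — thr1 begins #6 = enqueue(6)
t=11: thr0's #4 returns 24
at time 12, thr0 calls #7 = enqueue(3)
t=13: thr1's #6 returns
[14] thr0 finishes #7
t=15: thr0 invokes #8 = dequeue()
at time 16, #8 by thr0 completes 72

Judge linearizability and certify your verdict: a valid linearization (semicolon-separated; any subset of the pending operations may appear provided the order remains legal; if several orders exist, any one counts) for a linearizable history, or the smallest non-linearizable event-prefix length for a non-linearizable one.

linearizable — witness: #1; #3; #2; #4; #5; #6; #7; #8

1. #1 dequeue() → empty, leaving queue <>
2. #3 enqueue(24), leaving queue <24>
3. #2 enqueue(72), leaving queue <24,72>
4. #4 dequeue() → 24, leaving queue <72>
5. #5 enqueue(27), leaving queue <72,27>
6. #6 enqueue(6), leaving queue <72,27,6>
7. #7 enqueue(3), leaving queue <72,27,6,3>
8. #8 dequeue() → 72, leaving queue <27,6,3>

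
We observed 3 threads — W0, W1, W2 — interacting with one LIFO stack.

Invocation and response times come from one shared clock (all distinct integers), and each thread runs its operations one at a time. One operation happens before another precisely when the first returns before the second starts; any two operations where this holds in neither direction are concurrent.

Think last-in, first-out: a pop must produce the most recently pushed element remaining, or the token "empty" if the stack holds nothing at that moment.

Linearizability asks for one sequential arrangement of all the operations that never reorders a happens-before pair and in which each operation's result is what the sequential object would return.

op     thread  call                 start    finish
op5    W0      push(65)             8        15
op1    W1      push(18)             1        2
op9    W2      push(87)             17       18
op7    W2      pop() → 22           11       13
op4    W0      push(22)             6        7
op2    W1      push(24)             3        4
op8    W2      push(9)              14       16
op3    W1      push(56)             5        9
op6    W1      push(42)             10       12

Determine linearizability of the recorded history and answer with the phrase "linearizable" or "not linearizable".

a witness: op1, op2, op3, op4, op7, op5, op6, op8, op9
after step 1 (op1 push(18)): stack <18>
after step 2 (op2 push(24)): stack <18,24>
after step 3 (op3 push(56)): stack <18,24,56>
after step 4 (op4 push(22)): stack <18,24,56,22>
after step 5 (op7 pop() → 22): stack <18,24,56>
after step 6 (op5 push(65)): stack <18,24,56,65>
after step 7 (op6 push(42)): stack <18,24,56,65,42>
after step 8 (op8 push(9)): stack <18,24,56,65,42,9>
after step 9 (op9 push(87)): stack <18,24,56,65,42,9,87>

linearizable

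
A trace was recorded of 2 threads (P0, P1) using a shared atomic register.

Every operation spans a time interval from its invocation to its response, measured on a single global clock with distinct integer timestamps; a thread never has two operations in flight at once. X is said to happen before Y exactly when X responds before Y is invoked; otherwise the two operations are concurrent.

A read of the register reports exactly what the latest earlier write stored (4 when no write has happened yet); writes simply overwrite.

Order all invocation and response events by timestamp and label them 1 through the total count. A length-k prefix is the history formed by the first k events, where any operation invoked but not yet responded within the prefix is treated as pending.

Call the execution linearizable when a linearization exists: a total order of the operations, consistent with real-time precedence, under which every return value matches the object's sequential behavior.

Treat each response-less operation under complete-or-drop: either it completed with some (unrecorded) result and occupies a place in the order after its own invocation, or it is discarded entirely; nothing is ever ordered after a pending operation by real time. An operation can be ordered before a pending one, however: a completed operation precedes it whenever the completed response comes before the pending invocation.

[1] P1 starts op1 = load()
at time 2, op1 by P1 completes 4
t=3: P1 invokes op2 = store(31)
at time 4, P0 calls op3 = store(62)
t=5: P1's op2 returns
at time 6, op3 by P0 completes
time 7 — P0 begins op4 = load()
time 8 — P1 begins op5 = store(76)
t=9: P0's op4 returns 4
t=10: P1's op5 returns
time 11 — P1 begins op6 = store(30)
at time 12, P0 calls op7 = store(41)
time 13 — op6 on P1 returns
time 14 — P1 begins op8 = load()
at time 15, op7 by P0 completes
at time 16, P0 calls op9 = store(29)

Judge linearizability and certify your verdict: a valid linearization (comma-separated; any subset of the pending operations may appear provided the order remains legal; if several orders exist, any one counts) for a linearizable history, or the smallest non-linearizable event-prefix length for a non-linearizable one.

not linearizable — minimal violating prefix: 9 events

already the first 9 events (up to op4's response at time 9) admit no linearization; the first 8 still do
2 orders of the 4 completed atomic register ops respect real time; none is legal
completion choices over the 1 pending operation (op5) were checked; none helps
sample order op1, op2, op3, op4 (pending dropped) stalls at step 4 — op4 load() → 4 has no legal effect
sample order op1, op3, op2, op4 (pending dropped) stalls at step 4 — op4 load() → 4 has no legal effect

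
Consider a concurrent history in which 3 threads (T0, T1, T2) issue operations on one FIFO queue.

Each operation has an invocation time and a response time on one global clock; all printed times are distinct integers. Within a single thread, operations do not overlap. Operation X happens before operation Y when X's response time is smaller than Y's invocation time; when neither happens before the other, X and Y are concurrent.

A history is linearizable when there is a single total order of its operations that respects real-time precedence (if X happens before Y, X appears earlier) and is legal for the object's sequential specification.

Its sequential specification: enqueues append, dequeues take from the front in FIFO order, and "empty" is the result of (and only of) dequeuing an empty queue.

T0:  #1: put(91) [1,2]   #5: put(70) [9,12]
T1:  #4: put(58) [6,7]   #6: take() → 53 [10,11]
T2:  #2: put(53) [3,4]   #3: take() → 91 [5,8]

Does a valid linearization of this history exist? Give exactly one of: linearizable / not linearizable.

a witness: #1, #2, #3, #4, #5, #6
step 1: #1 put(91) — queue <91>
step 2: #2 put(53) — queue <91,53>
step 3: #3 take() → 91 — queue <53>
step 4: #4 put(58) — queue <53,58>
step 5: #5 put(70) — queue <53,58,70>
step 6: #6 take() → 53 — queue <58,70>

linearizable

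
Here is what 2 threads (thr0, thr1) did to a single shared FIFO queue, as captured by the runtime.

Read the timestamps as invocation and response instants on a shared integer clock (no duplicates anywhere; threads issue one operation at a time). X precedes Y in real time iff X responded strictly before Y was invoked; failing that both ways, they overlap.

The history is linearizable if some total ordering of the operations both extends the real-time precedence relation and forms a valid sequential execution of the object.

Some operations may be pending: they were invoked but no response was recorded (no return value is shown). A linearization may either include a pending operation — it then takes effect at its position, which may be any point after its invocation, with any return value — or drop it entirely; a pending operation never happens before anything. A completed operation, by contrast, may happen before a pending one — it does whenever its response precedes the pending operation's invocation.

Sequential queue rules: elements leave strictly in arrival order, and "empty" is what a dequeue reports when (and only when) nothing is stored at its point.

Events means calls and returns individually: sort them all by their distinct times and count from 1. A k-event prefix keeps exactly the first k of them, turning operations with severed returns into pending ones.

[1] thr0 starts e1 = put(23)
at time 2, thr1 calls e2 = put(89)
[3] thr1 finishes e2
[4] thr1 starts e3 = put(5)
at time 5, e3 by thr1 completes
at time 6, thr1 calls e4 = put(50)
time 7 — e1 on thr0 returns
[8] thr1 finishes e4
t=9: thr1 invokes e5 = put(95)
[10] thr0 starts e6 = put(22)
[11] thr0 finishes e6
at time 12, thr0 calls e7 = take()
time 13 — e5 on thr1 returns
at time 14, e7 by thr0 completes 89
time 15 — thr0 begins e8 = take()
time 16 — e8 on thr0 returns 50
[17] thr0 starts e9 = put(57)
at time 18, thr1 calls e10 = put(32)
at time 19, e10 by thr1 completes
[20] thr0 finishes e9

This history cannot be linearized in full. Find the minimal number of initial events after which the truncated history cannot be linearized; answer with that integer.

a valid linearization of events 1..15 exists, for instance e2, e1, e3, e4, e5, e6, e7:
step 1: e2 put(89) — queue <89>
step 2: e1 put(23) — queue <89,23>
step 3: e3 put(5) — queue <89,23,5>
step 4: e4 put(50) — queue <89,23,5,50>
step 5: e5 put(95) — queue <89,23,5,50,95>
step 6: e6 put(22) — queue <89,23,5,50,95,22>
step 7: e7 take() → 89 — queue <23,5,50,95,22>
include event 16 — e8 responding at 16 — and every candidate order breaks
for example e1, e2, e3, e4, e5, e6, e7, e8 fails at step 7: e7 take() → 89 is not legal there
for example e1, e2, e3, e4, e6, e5, e7, e8 fails at step 7: e7 take() → 89 is not legal there

16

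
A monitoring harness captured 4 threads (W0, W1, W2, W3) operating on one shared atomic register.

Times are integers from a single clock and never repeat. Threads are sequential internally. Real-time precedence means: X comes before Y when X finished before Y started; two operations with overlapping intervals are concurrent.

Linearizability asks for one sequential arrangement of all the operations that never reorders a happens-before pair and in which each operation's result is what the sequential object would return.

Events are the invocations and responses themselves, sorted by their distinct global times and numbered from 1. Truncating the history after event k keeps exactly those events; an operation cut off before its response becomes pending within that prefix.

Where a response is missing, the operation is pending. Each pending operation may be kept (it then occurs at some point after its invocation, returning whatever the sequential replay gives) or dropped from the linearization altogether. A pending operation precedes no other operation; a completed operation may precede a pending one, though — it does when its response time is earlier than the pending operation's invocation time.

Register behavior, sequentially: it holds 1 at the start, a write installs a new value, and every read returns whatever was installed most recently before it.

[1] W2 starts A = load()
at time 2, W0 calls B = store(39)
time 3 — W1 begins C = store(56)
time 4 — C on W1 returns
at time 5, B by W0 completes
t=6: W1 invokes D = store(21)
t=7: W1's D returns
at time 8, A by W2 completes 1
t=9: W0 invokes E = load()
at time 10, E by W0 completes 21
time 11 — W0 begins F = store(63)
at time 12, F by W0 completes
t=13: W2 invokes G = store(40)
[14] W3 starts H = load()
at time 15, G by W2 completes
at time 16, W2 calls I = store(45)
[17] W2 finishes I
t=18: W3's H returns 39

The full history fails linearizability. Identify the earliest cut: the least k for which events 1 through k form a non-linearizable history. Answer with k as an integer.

18

events 1..17 are linearizable, e.g. via A, B, C, D, E, F, G, H, I:
step 1: A load() → 1 — value 1
step 2: B store(39) — value 39
step 3: C store(56) — value 56
step 4: D store(21) — value 21
step 5: E load() → 21 — value 21
step 6: F store(63) — value 63
step 7: G store(40) — value 40
step 8: H load() (pending, included) — value 40
step 9: I store(45) — value 45
adding event 18 (H responds at 18) leaves no legal real-time order
sample order A, B, C, D, E, F, G, H, I stalls at step 8 — H load() → 39 has no legal effect
sample order A, B, C, D, E, F, G, I, H stalls at step 9 — H load() → 39 has no legal effect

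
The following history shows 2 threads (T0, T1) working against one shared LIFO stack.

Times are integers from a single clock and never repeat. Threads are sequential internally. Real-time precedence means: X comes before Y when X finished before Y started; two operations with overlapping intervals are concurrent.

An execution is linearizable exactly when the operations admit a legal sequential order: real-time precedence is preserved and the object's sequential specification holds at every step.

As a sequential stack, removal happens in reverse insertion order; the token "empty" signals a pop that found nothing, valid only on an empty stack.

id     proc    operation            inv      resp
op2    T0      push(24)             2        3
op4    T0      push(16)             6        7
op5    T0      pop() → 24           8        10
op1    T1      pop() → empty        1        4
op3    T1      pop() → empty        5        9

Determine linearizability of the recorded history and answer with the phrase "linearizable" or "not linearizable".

not linearizable

cut after 8 events: linearizable; cut after 9 events (op3 responds, time 9): not linearizable
the 4 completed operations admit 4 real-time orders; each fails the LIFO stack replay
no escape via the 1 pending operation (op5): every completion choice fails
sample order op1, op2, op3, op4 (pending dropped) stalls at step 3 — op3 pop() → empty has no legal effect
sample order op1, op2, op4, op3 (pending dropped) stalls at step 4 — op3 pop() → empty has no legal effect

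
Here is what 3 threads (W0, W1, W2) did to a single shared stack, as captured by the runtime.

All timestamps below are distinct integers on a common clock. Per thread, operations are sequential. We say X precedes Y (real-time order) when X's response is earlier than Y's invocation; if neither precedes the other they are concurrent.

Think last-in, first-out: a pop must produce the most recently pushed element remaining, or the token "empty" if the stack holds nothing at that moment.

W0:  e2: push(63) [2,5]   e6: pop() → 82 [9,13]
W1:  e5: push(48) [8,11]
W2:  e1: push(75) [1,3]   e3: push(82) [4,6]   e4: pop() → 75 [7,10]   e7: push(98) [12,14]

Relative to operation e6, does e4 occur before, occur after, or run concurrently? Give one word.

e4 spans [7,10], e6 spans [9,13]
the intervals overlap in both directions

concurrent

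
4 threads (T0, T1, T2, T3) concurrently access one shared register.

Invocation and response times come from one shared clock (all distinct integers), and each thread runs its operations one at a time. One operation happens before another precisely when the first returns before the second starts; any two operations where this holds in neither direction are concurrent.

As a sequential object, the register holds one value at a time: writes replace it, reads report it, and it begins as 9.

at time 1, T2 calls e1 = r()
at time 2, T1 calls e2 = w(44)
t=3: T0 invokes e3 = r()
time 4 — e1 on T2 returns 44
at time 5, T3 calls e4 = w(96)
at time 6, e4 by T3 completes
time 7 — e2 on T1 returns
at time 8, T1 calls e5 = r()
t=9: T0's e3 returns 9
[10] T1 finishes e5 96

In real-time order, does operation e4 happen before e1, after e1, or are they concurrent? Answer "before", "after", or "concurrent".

after

e4 spans [5,6], e1 spans [1,4]
resp(e1)=4 < inv(e4)=5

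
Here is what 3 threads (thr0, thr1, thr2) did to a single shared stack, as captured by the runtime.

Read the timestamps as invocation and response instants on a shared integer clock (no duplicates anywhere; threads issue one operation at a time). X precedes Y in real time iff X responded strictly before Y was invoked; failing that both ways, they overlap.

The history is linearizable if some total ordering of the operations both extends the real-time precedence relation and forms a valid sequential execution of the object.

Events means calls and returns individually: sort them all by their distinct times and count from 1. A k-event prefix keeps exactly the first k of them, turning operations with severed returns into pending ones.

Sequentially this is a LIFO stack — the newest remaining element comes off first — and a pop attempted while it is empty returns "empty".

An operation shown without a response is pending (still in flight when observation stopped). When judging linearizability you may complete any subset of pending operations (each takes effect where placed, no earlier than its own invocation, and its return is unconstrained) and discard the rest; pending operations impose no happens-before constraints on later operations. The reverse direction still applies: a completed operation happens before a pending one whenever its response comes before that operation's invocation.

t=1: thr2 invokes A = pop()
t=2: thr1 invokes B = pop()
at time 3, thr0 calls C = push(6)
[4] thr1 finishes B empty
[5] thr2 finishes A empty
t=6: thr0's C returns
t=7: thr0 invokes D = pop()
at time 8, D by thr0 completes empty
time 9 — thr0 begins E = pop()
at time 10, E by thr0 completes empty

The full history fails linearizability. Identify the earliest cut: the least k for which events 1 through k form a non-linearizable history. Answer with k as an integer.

8

events 1..7 are still linearizable — one witness is A, B, C:
after step 1 (A pop() → empty): stack <>
after step 2 (B pop() → empty): stack <>
after step 3 (C push(6)): stack <6>
with event 8 included (D responding at time 8), all real-time-consistent orders fail
take A, B, C, D: step 4 already fails, because D pop() → empty cannot occur there
take A, C, B, D: step 3 already fails, because B pop() → empty cannot occur there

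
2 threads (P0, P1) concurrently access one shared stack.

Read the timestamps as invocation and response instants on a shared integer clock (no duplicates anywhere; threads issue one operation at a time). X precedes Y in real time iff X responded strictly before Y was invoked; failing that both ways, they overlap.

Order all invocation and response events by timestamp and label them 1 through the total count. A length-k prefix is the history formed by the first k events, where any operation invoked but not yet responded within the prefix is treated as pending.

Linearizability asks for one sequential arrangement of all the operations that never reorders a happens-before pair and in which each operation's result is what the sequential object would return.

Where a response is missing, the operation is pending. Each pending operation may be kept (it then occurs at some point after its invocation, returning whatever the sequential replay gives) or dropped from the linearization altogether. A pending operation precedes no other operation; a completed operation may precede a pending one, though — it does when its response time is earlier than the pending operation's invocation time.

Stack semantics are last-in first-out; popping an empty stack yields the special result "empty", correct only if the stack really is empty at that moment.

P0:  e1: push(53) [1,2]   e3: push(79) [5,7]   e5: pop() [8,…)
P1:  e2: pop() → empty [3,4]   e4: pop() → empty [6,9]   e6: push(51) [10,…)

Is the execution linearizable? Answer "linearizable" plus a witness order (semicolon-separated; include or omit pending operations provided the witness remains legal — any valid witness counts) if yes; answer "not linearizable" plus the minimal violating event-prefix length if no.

not linearizable — minimal violating prefix: 4 events

through event 3 a valid linearization exists; event 4 (e2 responding at time 4) ends that
the sole real-time-consistent order of 2 completed operations fails the stack replay
sample order e1, e2 stalls at step 2 — e2 pop() → empty has no legal effect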